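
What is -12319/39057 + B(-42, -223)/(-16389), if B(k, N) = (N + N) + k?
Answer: -60945425/213368391 ≈ -0.28563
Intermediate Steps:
B(k, N) = k + 2*N (B(k, N) = 2*N + k = k + 2*N)
-12319/39057 + B(-42, -223)/(-16389) = -12319/39057 + (-42 + 2*(-223))/(-16389) = -12319*1/39057 + (-42 - 446)*(-1/16389) = -12319/39057 - 488*(-1/16389) = -12319/39057 + 488/16389 = -60945425/213368391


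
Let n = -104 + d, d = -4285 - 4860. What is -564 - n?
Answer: 8685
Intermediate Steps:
d = -9145
n = -9249 (n = -104 - 9145 = -9249)
-564 - n = -564 - 1*(-9249) = -564 + 9249 = 8685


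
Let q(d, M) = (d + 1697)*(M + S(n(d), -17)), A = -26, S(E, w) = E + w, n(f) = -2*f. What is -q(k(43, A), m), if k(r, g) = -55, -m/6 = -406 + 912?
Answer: 4832406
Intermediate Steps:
m = -3036 (m = -6*(-406 + 912) = -6*506 = -3036)
q(d, M) = (1697 + d)*(-17 + M - 2*d) (q(d, M) = (d + 1697)*(M + (-2*d - 17)) = (1697 + d)*(M + (-17 - 2*d)) = (1697 + d)*(-17 + M - 2*d))
-q(k(43, A), m) = -(-28849 - 3411*(-55) - 2*(-55)**2 + 1697*(-3036) - 3036*(-55)) = -(-28849 + 187605 - 2*3025 - 5152092 + 166980) = -(-28849 + 187605 - 6050 - 5152092 + 166980) = -1*(-4832406) = 4832406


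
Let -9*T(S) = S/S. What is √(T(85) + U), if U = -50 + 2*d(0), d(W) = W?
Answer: I*√451/3 ≈ 7.0789*I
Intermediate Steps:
T(S) = -⅑ (T(S) = -S/(9*S) = -⅑*1 = -⅑)
U = -50 (U = -50 + 2*0 = -50 + 0 = -50)
√(T(85) + U) = √(-⅑ - 50) = √(-451/9) = I*√451/3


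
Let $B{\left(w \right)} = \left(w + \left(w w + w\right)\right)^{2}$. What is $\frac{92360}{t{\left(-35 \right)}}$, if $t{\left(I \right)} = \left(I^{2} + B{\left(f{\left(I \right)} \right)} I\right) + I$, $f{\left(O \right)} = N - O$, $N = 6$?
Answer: $- \frac{18472}{21756945} \approx -0.00084902$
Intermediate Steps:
$f{\left(O \right)} = 6 - O$
$B{\left(w \right)} = \left(w^{2} + 2 w\right)^{2}$ ($B{\left(w \right)} = \left(w + \left(w^{2} + w\right)\right)^{2} = \left(w + \left(w + w^{2}\right)\right)^{2} = \left(w^{2} + 2 w\right)^{2}$)
$t{\left(I \right)} = I + I^{2} + I \left(6 - I\right)^{2} \left(8 - I\right)^{2}$ ($t{\left(I \right)} = \left(I^{2} + \left(6 - I\right)^{2} \left(2 - \left(-6 + I\right)\right)^{2} I\right) + I = \left(I^{2} + \left(6 - I\right)^{2} \left(8 - I\right)^{2} I\right) + I = \left(I^{2} + I \left(6 - I\right)^{2} \left(8 - I\right)^{2}\right) + I = I + I^{2} + I \left(6 - I\right)^{2} \left(8 - I\right)^{2}$)
$\frac{92360}{t{\left(-35 \right)}} = \frac{92360}{\left(-35\right) \left(1 - 35 + \left(-8 - 35\right)^{2} \left(-6 - 35\right)^{2}\right)} = \frac{92360}{\left(-35\right) \left(1 - 35 + \left(-43\right)^{2} \left(-41\right)^{2}\right)} = \frac{92360}{\left(-35\right) \left(1 - 35 + 1849 \cdot 1681\right)} = \frac{92360}{\left(-35\right) \left(1 - 35 + 3108169\right)} = \frac{92360}{\left(-35\right) 3108135} = \frac{92360}{-108784725} = 92360 \left(- \frac{1}{108784725}\right) = - \frac{18472}{21756945}$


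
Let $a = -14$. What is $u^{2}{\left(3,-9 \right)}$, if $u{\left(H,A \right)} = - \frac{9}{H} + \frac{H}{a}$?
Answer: $\frac{2025}{196} \approx 10.332$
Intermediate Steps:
$u{\left(H,A \right)} = - \frac{9}{H} - \frac{H}{14}$ ($u{\left(H,A \right)} = - \frac{9}{H} + \frac{H}{-14} = - \frac{9}{H} + H \left(- \frac{1}{14}\right) = - \frac{9}{H} - \frac{H}{14}$)
$u^{2}{\left(3,-9 \right)} = \left(- \frac{9}{3} - \frac{3}{14}\right)^{2} = \left(\left(-9\right) \frac{1}{3} - \frac{3}{14}\right)^{2} = \left(-3 - \frac{3}{14}\right)^{2} = \left(- \frac{45}{14}\right)^{2} = \frac{2025}{196}$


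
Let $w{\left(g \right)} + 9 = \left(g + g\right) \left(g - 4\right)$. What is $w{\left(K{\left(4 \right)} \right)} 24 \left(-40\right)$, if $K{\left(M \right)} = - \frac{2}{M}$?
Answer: $4320$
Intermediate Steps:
$w{\left(g \right)} = -9 + 2 g \left(-4 + g\right)$ ($w{\left(g \right)} = -9 + \left(g + g\right) \left(g - 4\right) = -9 + 2 g \left(-4 + g\right)$)
$w{\left(K{\left(4 \right)} \right)} 24 \left(-40\right) = \left(-9 - 8 \left(- \frac{2}{4}\right) + 2 \left(- \frac{2}{4}\right)^{2}\right) 24 \left(-40\right) = \left(-9 - 8 \left(\left(-2\right) \frac{1}{4}\right) + 2 \left(\left(-2\right) \frac{1}{4}\right)^{2}\right) 24 \left(-40\right) = \left(-9 - -4 + 2 \left(- \frac{1}{2}\right)^{2}\right) 24 \left(-40\right) = \left(-9 + 4 + 2 \cdot \frac{1}{4}\right) 24 \left(-40\right) = \left(-9 + 4 + \frac{1}{2}\right) 24 \left(-40\right) = \left(- \frac{9}{2}\right) 24 \left(-40\right) = \left(-108\right) \left(-40\right) = 4320$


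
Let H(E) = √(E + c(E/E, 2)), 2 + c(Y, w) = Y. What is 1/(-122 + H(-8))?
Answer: -122/14893 - 3*I/14893 ≈ -0.0081918 - 0.00020144*I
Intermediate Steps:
c(Y, w) = -2 + Y
H(E) = √(-1 + E) (H(E) = √(E + (-2 + E/E)) = √(E + (-2 + 1)) = √(E - 1) = √(-1 + E))
1/(-122 + H(-8)) = 1/(-122 + √(-1 - 8)) = 1/(-122 + √(-9)) = 1/(-122 + 3*I) = (-122 - 3*I)/14893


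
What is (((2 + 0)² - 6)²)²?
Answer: 16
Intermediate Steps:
(((2 + 0)² - 6)²)² = ((2² - 6)²)² = ((4 - 6)²)² = ((-2)²)² = 4² = 16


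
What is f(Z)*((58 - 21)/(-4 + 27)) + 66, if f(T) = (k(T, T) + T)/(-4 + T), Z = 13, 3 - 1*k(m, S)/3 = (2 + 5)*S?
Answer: 4375/207 ≈ 21.135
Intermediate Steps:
k(m, S) = 9 - 21*S (k(m, S) = 9 - 3*(2 + 5)*S = 9 - 21*S)
f(T) = (9 - 20*T)/(-4 + T) (f(T) = ((9 - 21*T) + T)/(-4 + T) = (9 - 20*T)/(-4 + T))
f(Z)*((58 - 21)/(-4 + 27)) + 66 = ((9 - 20*13)/(-4 + 13))*((58 - 21)/(-4 + 27)) + 66 = ((9 - 260)/9)*(37/23) + 66 = ((⅑)*(-251))*(37*(1/23)) + 66 = -251/9*37/23 + 66 = -9287/207 + 66 = 4375/207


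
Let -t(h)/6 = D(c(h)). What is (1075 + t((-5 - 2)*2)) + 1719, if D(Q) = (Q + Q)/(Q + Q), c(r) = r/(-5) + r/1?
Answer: 2788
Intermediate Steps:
c(r) = 4*r/5 (c(r) = r*(-⅕) + r*1 = -r/5 + r = 4*r/5)
D(Q) = 1 (D(Q) = (2*Q)/((2*Q)) = (2*Q)*(1/(2*Q)) = 1)
t(h) = -6 (t(h) = -6*1 = -6)
(1075 + t((-5 - 2)*2)) + 1719 = (1075 - 6) + 1719 = 1069 + 1719 = 2788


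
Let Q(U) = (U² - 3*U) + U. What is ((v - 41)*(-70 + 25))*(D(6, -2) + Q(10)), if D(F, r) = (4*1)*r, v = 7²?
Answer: -25920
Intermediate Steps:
Q(U) = U² - 2*U
v = 49
D(F, r) = 4*r
((v - 41)*(-70 + 25))*(D(6, -2) + Q(10)) = ((49 - 41)*(-70 + 25))*(4*(-2) + 10*(-2 + 10)) = (8*(-45))*(-8 + 10*8) = -360*(-8 + 80) = -360*72 = -25920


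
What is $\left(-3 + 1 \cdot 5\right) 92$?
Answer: $184$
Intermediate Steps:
$\left(-3 + 1 \cdot 5\right) 92 = \left(-3 + 5\right) 92 = 2 \cdot 92 = 184$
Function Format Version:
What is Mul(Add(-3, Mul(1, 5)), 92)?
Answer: 184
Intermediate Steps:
Mul(Add(-3, Mul(1, 5)), 92) = Mul(Add(-3, 5), 92) = Mul(2, 92) = 184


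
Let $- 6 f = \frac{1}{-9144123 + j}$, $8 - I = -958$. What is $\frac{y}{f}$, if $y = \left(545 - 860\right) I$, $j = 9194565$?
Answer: $92093977080$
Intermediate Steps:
$I = 966$ ($I = 8 - -958 = 8 + 958 = 966$)
$f = - \frac{1}{302652}$ ($f = - \frac{1}{6 \left(-9144123 + 9194565\right)} = - \frac{1}{6 \cdot 50442} = \left(- \frac{1}{6}\right) \frac{1}{50442} = - \frac{1}{302652} \approx -3.3041 \cdot 10^{-6}$)
$y = -304290$ ($y = \left(545 - 860\right) 966 = \left(-315\right) 966 = -304290$)
$\frac{y}{f} = - \frac{304290}{- \frac{1}{302652}} = \left(-304290\right) \left(-302652\right) = 92093977080$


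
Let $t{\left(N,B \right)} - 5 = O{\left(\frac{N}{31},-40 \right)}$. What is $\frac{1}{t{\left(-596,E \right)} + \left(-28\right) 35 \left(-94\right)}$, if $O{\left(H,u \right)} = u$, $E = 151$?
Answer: $\frac{1}{92085} \approx 1.086 \cdot 10^{-5}$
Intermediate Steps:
$t{\left(N,B \right)} = -35$ ($t{\left(N,B \right)} = 5 - 40 = -35$)
$\frac{1}{t{\left(-596,E \right)} + \left(-28\right) 35 \left(-94\right)} = \frac{1}{-35 + \left(-28\right) 35 \left(-94\right)} = \frac{1}{-35 - -92120} = \frac{1}{-35 + 92120} = \frac{1}{92085}$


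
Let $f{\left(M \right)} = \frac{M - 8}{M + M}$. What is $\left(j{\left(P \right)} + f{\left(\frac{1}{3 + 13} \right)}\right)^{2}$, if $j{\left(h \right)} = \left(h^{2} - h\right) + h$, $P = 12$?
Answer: $\frac{25921}{4} \approx 6480.3$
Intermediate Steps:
$j{\left(h \right)} = h^{2}$
$f{\left(M \right)} = \frac{-8 + M}{2 M}$
$\left(j{\left(P \right)} + f{\left(\frac{1}{3 + 13} \right)}\right)^{2} = \left(12^{2} + \frac{-8 + \frac{1}{3 + 13}}{2 \frac{1}{3 + 13}}\right)^{2} = \left(144 + \frac{-8 + \frac{1}{16}}{2 \cdot \frac{1}{16}}\right)^{2} = \left(144 + \frac{\frac{1}{\frac{1}{16}} \left(-8 + \frac{1}{16}\right)}{2}\right)^{2} = \left(144 + \frac{1}{2} \cdot 16 \left(- \frac{127}{16}\right)\right)^{2} = \left(144 - \frac{127}{2}\right)^{2} = \left(\frac{161}{2}\right)^{2} = \frac{25921}{4}$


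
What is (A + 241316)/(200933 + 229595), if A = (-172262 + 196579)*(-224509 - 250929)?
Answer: -5780492265/215264 ≈ -26853.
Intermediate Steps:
A = -11561225846 (A = 24317*(-475438) = -11561225846)
(A + 241316)/(200933 + 229595) = (-11561225846 + 241316)/(200933 + 229595) = -11560984530/430528 = -11560984530*1/430528 = -5780492265/215264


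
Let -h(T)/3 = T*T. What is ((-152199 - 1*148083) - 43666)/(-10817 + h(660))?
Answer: 343948/1317617 ≈ 0.26104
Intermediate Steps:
h(T) = -3*T**2 (h(T) = -3*T*T = -3*T**2)
((-152199 - 1*148083) - 43666)/(-10817 + h(660)) = ((-152199 - 1*148083) - 43666)/(-10817 - 3*660**2) = ((-152199 - 148083) - 43666)/(-10817 - 3*435600) = (-300282 - 43666)/(-10817 - 1306800) = -343948/(-1317617) = -343948*(-1/1317617) = 343948/1317617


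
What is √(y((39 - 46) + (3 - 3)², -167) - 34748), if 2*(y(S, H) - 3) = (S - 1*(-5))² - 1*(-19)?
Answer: I*√138934/2 ≈ 186.37*I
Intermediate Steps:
y(S, H) = 25/2 + (5 + S)²/2 (y(S, H) = 3 + ((S - 1*(-5))² - 1*(-19))/2 = 3 + ((S + 5)² + 19)/2 = 3 + ((5 + S)² + 19)/2 = 3 + (19 + (5 + S)²)/2 = 3 + (19/2 + (5 + S)²/2) = 25/2 + (5 + S)²/2)
√(y((39 - 46) + (3 - 3)², -167) - 34748) = √((25/2 + (5 + ((39 - 46) + (3 - 3)²))²/2) - 34748) = √((25/2 + (5 + (-7 + 0²))²/2) - 34748) = √((25/2 + (5 + (-7 + 0))²/2) - 34748) = √((25/2 + (5 - 7)²/2) - 34748) = √((25/2 + (½)*(-2)²) - 34748) = √((25/2 + (½)*4) - 34748) = √((25/2 + 2) - 34748) = √(29/2 - 34748) = √(-69467/2) = I*√138934/2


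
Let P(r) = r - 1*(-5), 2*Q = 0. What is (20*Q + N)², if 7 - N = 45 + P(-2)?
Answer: 1681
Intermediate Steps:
Q = 0 (Q = (½)*0 = 0)
P(r) = 5 + r (P(r) = r + 5 = 5 + r)
N = -41 (N = 7 - (45 + (5 - 2)) = 7 - (45 + 3) = 7 - 1*48 = 7 - 48 = -41)
(20*Q + N)² = (20*0 - 41)² = (0 - 41)² = (-41)² = 1681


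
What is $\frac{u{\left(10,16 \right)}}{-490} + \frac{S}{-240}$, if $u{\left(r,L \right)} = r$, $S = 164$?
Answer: $- \frac{2069}{2940} \approx -0.70374$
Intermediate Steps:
$\frac{u{\left(10,16 \right)}}{-490} + \frac{S}{-240} = \frac{10}{-490} + \frac{164}{-240} = 10 \left(- \frac{1}{490}\right) + 164 \left(- \frac{1}{240}\right) = - \frac{1}{49} - \frac{41}{60} = - \frac{2069}{2940}$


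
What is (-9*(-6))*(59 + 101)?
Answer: 8640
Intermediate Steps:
(-9*(-6))*(59 + 101) = 54*160 = 8640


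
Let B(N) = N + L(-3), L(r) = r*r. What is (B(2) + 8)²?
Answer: 361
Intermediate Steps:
L(r) = r²
B(N) = 9 + N (B(N) = N + (-3)² = N + 9 = 9 + N)
(B(2) + 8)² = ((9 + 2) + 8)² = (11 + 8)² = 19² = 361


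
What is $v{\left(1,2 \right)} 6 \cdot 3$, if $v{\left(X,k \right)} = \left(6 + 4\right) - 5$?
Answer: $90$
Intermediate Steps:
$v{\left(X,k \right)} = 5$ ($v{\left(X,k \right)} = 10 - 5 = 5$)
$v{\left(1,2 \right)} 6 \cdot 3 = 5 \cdot 6 \cdot 3 = 30 \cdot 3 = 90$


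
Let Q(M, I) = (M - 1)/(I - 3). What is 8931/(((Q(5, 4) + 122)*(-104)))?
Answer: -229/336 ≈ -0.68155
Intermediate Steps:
Q(M, I) = (-1 + M)/(-3 + I)
8931/(((Q(5, 4) + 122)*(-104))) = 8931/((((-1 + 5)/(-3 + 4) + 122)*(-104))) = 8931/(((4/1 + 122)*(-104))) = 8931/(((1*4 + 122)*(-104))) = 8931/(((4 + 122)*(-104))) = 8931/((126*(-104))) = 8931/(-13104) = 8931*(-1/13104) = -229/336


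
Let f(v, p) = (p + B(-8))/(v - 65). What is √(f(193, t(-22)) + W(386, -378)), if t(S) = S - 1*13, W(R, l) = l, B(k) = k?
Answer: I*√96854/16 ≈ 19.451*I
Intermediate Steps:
t(S) = -13 + S (t(S) = S - 13 = -13 + S)
f(v, p) = (-8 + p)/(-65 + v) (f(v, p) = (p - 8)/(v - 65) = (-8 + p)/(-65 + v))
√(f(193, t(-22)) + W(386, -378)) = √((-8 + (-13 - 22))/(-65 + 193) - 378) = √((-8 - 35)/128 - 378) = √((1/128)*(-43) - 378) = √(-43/128 - 378) = √(-48427/128) = I*√96854/16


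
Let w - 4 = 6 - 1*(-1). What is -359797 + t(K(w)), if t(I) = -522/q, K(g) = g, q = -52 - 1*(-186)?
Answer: -24106660/67 ≈ -3.5980e+5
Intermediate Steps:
w = 11 (w = 4 + (6 - 1*(-1)) = 4 + (6 + 1) = 4 + 7 = 11)
q = 134 (q = -52 + 186 = 134)
t(I) = -261/67 (t(I) = -522/134 = -522*1/134 = -261/67)
-359797 + t(K(w)) = -359797 - 261/67 = -24106660/67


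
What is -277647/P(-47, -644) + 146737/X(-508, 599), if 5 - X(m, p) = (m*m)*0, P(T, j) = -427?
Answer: 64044934/2135 ≈ 29998.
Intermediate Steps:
X(m, p) = 5 (X(m, p) = 5 - m*m*0 = 5 - m**2*0 = 5 - 1*0 = 5 + 0 = 5)
-277647/P(-47, -644) + 146737/X(-508, 599) = -277647/(-427) + 146737/5 = -277647*(-1/427) + 146737*(1/5) = 277647/427 + 146737/5 = 64044934/2135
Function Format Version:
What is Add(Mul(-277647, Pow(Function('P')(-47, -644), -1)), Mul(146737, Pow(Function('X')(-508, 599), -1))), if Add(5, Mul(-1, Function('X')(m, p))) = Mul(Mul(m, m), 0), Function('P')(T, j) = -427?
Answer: Rational(64044934, 2135) ≈ 29998.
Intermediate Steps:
Function('X')(m, p) = 5 (Function('X')(m, p) = Add(5, Mul(-1, Mul(Mul(m, m), 0))) = Add(5, Mul(-1, Mul(Pow(m, 2), 0))) = Add(5, Mul(-1, 0)) = Add(5, 0) = 5)
Add(Mul(-277647, Pow(Function('P')(-47, -644), -1)), Mul(146737, Pow(Function('X')(-508, 599), -1))) = Add(Mul(-277647, Pow(-427, -1)), Mul(146737, Pow(5, -1))) = Add(Mul(-277647, Rational(-1, 427)), Mul(146737, Rational(1, 5))) = Add(Rational(277647, 427), Rational(146737, 5)) = Rational(64044934, 2135)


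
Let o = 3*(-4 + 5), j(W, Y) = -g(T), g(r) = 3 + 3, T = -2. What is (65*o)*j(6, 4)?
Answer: -1170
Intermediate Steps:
g(r) = 6
j(W, Y) = -6 (j(W, Y) = -1*6 = -6)
o = 3 (o = 3*1 = 3)
(65*o)*j(6, 4) = (65*3)*(-6) = 195*(-6) = -1170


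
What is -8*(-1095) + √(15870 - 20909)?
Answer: 8760 + I*√5039 ≈ 8760.0 + 70.986*I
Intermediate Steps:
-8*(-1095) + √(15870 - 20909) = 8760 + √(-5039) = 8760 + I*√5039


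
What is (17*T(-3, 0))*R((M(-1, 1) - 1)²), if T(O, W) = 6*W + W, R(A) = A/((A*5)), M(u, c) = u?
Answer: 0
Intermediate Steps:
R(A) = ⅕ (R(A) = A/((5*A)) = A*(1/(5*A)) = ⅕)
T(O, W) = 7*W
(17*T(-3, 0))*R((M(-1, 1) - 1)²) = (17*(7*0))*(⅕) = (17*0)*(⅕) = 0*(⅕) = 0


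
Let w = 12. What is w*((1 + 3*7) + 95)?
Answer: 1404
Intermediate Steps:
w*((1 + 3*7) + 95) = 12*((1 + 3*7) + 95) = 12*((1 + 21) + 95) = 12*(22 + 95) = 12*117 = 1404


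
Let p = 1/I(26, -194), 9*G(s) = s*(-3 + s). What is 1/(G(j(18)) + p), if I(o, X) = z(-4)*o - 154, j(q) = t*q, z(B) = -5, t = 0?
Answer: -284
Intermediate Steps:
j(q) = 0 (j(q) = 0*q = 0)
G(s) = s*(-3 + s)/9 (G(s) = (s*(-3 + s))/9 = s*(-3 + s)/9)
I(o, X) = -154 - 5*o (I(o, X) = -5*o - 154 = -154 - 5*o)
p = -1/284 (p = 1/(-154 - 5*26) = 1/(-154 - 130) = 1/(-284) = -1/284 ≈ -0.0035211)
1/(G(j(18)) + p) = 1/((⅑)*0*(-3 + 0) - 1/284) = 1/((⅑)*0*(-3) - 1/284) = 1/(0 - 1/284) = 1/(-1/284) = -284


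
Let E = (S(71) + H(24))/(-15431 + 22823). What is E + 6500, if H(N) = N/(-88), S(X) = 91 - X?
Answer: 75504031/11616 ≈ 6500.0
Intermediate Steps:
H(N) = -N/88 (H(N) = N*(-1/88) = -N/88)
E = 31/11616 (E = ((91 - 1*71) - 1/88*24)/(-15431 + 22823) = ((91 - 71) - 3/11)/7392 = (20 - 3/11)*(1/7392) = (217/11)*(1/7392) = 31/11616 ≈ 0.0026687)
E + 6500 = 31/11616 + 6500 = 75504031/11616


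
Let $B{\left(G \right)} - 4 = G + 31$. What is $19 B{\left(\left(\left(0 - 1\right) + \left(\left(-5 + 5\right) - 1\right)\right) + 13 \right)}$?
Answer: $874$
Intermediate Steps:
$B{\left(G \right)} = 35 + G$ ($B{\left(G \right)} = 4 + \left(G + 31\right) = 4 + \left(31 + G\right) = 35 + G$)
$19 B{\left(\left(\left(0 - 1\right) + \left(\left(-5 + 5\right) - 1\right)\right) + 13 \right)} = 19 \left(35 + \left(\left(\left(0 - 1\right) + \left(\left(-5 + 5\right) - 1\right)\right) + 13\right)\right) = 19 \left(35 + \left(\left(-1 + \left(0 - 1\right)\right) + 13\right)\right) = 19 \left(35 + \left(\left(-1 - 1\right) + 13\right)\right) = 19 \left(35 + \left(-2 + 13\right)\right) = 19 \left(35 + 11\right) = 19 \cdot 46 = 874$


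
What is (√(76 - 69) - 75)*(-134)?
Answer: 10050 - 134*√7 ≈ 9695.5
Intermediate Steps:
(√(76 - 69) - 75)*(-134) = (√7 - 75)*(-134) = (-75 + √7)*(-134) = 10050 - 134*√7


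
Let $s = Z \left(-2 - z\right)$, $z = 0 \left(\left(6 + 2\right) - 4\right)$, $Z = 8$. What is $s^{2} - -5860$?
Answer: $6116$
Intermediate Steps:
$z = 0$ ($z = 0 \left(8 - 4\right) = 0 \cdot 4 = 0$)
$s = -16$ ($s = 8 \left(-2 - 0\right) = 8 \left(-2 + 0\right) = 8 \left(-2\right) = -16$)
$s^{2} - -5860 = \left(-16\right)^{2} - -5860 = 256 + 5860 = 6116$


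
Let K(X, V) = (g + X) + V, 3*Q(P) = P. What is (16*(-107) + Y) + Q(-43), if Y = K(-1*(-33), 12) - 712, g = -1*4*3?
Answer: -7216/3 ≈ -2405.3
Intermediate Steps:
Q(P) = P/3
g = -12 (g = -4*3 = -12)
K(X, V) = -12 + V + X (K(X, V) = (-12 + X) + V = -12 + V + X)
Y = -679 (Y = (-12 + 12 - 1*(-33)) - 712 = (-12 + 12 + 33) - 712 = 33 - 712 = -679)
(16*(-107) + Y) + Q(-43) = (16*(-107) - 679) + (⅓)*(-43) = (-1712 - 679) - 43/3 = -2391 - 43/3 = -7216/3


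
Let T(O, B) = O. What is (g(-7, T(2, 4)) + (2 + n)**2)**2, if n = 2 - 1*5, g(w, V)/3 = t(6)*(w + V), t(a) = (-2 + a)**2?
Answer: 57121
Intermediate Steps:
g(w, V) = 48*V + 48*w (g(w, V) = 3*((-2 + 6)**2*(w + V)) = 3*(4**2*(V + w)) = 3*(16*(V + w)) = 3*(16*V + 16*w) = 48*V + 48*w)
n = -3 (n = 2 - 5 = -3)
(g(-7, T(2, 4)) + (2 + n)**2)**2 = ((48*2 + 48*(-7)) + (2 - 3)**2)**2 = ((96 - 336) + (-1)**2)**2 = (-240 + 1)**2 = (-239)**2 = 57121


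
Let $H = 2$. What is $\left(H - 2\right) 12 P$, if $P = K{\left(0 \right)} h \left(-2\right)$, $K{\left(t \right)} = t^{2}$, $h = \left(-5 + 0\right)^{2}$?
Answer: $0$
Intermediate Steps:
$h = 25$ ($h = \left(-5\right)^{2} = 25$)
$P = 0$ ($P = 0^{2} \cdot 25 \left(-2\right) = 0 \cdot 25 \left(-2\right) = 0 \left(-2\right) = 0$)
$\left(H - 2\right) 12 P = \left(2 - 2\right) 12 \cdot 0 = 0 \cdot 12 \cdot 0 = 0 \cdot 0 = 0$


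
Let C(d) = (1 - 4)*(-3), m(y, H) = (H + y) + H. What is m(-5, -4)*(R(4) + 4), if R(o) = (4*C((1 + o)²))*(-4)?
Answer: 1820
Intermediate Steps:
m(y, H) = y + 2*H
C(d) = 9 (C(d) = -3*(-3) = 9)
R(o) = -144 (R(o) = (4*9)*(-4) = 36*(-4) = -144)
m(-5, -4)*(R(4) + 4) = (-5 + 2*(-4))*(-144 + 4) = (-5 - 8)*(-140) = -13*(-140) = 1820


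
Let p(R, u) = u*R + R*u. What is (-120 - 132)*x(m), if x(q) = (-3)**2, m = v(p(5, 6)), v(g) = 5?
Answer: -2268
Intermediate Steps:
p(R, u) = 2*R*u (p(R, u) = R*u + R*u = 2*R*u)
m = 5
x(q) = 9
(-120 - 132)*x(m) = (-120 - 132)*9 = -252*9 = -2268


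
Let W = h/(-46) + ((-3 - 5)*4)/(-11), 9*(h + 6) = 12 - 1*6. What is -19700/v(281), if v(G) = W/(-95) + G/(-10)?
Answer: 2840937000/4056893 ≈ 700.27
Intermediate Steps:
h = -16/3 (h = -6 + (12 - 1*6)/9 = -6 + (12 - 6)/9 = -6 + (⅑)*6 = -6 + ⅔ = -16/3 ≈ -5.3333)
W = 2296/759 (W = -16/3/(-46) + ((-3 - 5)*4)/(-11) = -16/3*(-1/46) - 8*4*(-1/11) = 8/69 - 32*(-1/11) = 8/69 + 32/11 = 2296/759 ≈ 3.0250)
v(G) = -2296/72105 - G/10 (v(G) = (2296/759)/(-95) + G/(-10) = (2296/759)*(-1/95) + G*(-⅒) = -2296/72105 - G/10)
-19700/v(281) = -19700/(-2296/72105 - ⅒*281) = -19700/(-2296/72105 - 281/10) = -19700/(-4056893/144210) = -19700*(-144210/4056893) = 2840937000/4056893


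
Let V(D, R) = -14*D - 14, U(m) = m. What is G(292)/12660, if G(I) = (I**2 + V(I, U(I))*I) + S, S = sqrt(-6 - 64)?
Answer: -18542/211 + I*sqrt(70)/12660 ≈ -87.877 + 0.00066087*I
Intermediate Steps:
V(D, R) = -14 - 14*D
S = I*sqrt(70) (S = sqrt(-70) = I*sqrt(70) ≈ 8.3666*I)
G(I) = I**2 + I*sqrt(70) + I*(-14 - 14*I) (G(I) = (I**2 + (-14 - 14*I)*I) + I*sqrt(70) = (I**2 + I*(-14 - 14*I)) + I*sqrt(70) = I**2 + I*sqrt(70) + I*(-14 - 14*I))
G(292)/12660 = (-14*292 - 13*292**2 + I*sqrt(70))/12660 = (-4088 - 13*85264 + I*sqrt(70))*(1/12660) = (-4088 - 1108432 + I*sqrt(70))*(1/12660) = (-1112520 + I*sqrt(70))*(1/12660) = -18542/211 + I*sqrt(70)/12660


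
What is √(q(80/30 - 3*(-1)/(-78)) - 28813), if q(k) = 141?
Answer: 64*I*√7 ≈ 169.33*I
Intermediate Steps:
√(q(80/30 - 3*(-1)/(-78)) - 28813) = √(141 - 28813) = √(-28672) = 64*I*√7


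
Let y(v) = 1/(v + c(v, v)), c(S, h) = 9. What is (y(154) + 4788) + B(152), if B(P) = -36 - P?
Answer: 749801/163 ≈ 4600.0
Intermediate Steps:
y(v) = 1/(9 + v) (y(v) = 1/(v + 9) = 1/(9 + v))
(y(154) + 4788) + B(152) = (1/(9 + 154) + 4788) + (-36 - 1*152) = (1/163 + 4788) + (-36 - 152) = (1/163 + 4788) - 188 = 780445/163 - 188 = 749801/163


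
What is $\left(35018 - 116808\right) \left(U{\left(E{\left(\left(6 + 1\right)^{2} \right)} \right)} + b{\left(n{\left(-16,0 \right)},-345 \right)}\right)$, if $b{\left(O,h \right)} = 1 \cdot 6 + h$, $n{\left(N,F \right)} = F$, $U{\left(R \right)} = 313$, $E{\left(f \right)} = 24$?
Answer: $2126540$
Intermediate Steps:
$b{\left(O,h \right)} = 6 + h$
$\left(35018 - 116808\right) \left(U{\left(E{\left(\left(6 + 1\right)^{2} \right)} \right)} + b{\left(n{\left(-16,0 \right)},-345 \right)}\right) = \left(35018 - 116808\right) \left(313 + \left(6 - 345\right)\right) = - 81790 \left(313 - 339\right) = \left(-81790\right) \left(-26\right) = 2126540$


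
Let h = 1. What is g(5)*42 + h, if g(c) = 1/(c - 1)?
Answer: 23/2 ≈ 11.500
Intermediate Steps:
g(c) = 1/(-1 + c)
g(5)*42 + h = 42/(-1 + 5) + 1 = 42/4 + 1 = (¼)*42 + 1 = 21/2 + 1 = 23/2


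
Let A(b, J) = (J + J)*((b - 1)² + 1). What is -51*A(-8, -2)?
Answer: 16728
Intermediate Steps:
A(b, J) = 2*J*(1 + (-1 + b)²) (A(b, J) = (2*J)*((-1 + b)² + 1) = (2*J)*(1 + (-1 + b)²) = 2*J*(1 + (-1 + b)²))
-51*A(-8, -2) = -102*(-2)*(1 + (-1 - 8)²) = -102*(-2)*(1 + (-9)²) = -102*(-2)*(1 + 81) = -102*(-2)*82 = -51*(-328) = 16728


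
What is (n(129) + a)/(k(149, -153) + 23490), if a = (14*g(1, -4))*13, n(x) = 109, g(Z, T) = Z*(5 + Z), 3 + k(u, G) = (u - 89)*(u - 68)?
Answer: 1201/28347 ≈ 0.042368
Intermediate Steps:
k(u, G) = -3 + (-89 + u)*(-68 + u) (k(u, G) = -3 + (u - 89)*(u - 68) = -3 + (-89 + u)*(-68 + u))
a = 1092 (a = (14*(1*(5 + 1)))*13 = (14*(1*6))*13 = (14*6)*13 = 84*13 = 1092)
(n(129) + a)/(k(149, -153) + 23490) = (109 + 1092)/((6049 + 149² - 157*149) + 23490) = 1201/((6049 + 22201 - 23393) + 23490) = 1201/(4857 + 23490) = 1201/28347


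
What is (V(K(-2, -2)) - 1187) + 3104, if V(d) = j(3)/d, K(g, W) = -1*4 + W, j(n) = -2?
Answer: 5752/3 ≈ 1917.3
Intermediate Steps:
K(g, W) = -4 + W
V(d) = -2/d
(V(K(-2, -2)) - 1187) + 3104 = (-2/(-4 - 2) - 1187) + 3104 = (-2/(-6) - 1187) + 3104 = (-2*(-⅙) - 1187) + 3104 = (⅓ - 1187) + 3104 = -3560/3 + 3104 = 5752/3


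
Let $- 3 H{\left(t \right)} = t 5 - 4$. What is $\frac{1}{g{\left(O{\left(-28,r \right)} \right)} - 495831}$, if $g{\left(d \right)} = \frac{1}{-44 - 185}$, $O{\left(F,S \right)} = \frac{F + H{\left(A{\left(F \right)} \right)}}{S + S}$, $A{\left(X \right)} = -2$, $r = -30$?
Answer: $- \frac{229}{113545300} \approx -2.0168 \cdot 10^{-6}$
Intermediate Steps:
$H{\left(t \right)} = \frac{4}{3} - \frac{5 t}{3}$ ($H{\left(t \right)} = - \frac{t 5 - 4}{3} = - \frac{5 t - 4}{3} = - \frac{-4 + 5 t}{3} = \frac{4}{3} - \frac{5 t}{3}$)
$O{\left(F,S \right)} = \frac{\frac{14}{3} + F}{2 S}$ ($O{\left(F,S \right)} = \frac{F + \left(\frac{4}{3} - - \frac{10}{3}\right)}{S + S} = \frac{F + \left(\frac{4}{3} + \frac{10}{3}\right)}{2 S} = \left(F + \frac{14}{3}\right) \frac{1}{2 S} = \left(\frac{14}{3} + F\right) \frac{1}{2 S} = \frac{\frac{14}{3} + F}{2 S}$)
$g{\left(d \right)} = - \frac{1}{229}$ ($g{\left(d \right)} = \frac{1}{-229} = - \frac{1}{229}$)
$\frac{1}{g{\left(O{\left(-28,r \right)} \right)} - 495831} = \frac{1}{- \frac{1}{229} - 495831} = \frac{1}{- \frac{113545300}{229}} = - \frac{229}{113545300}$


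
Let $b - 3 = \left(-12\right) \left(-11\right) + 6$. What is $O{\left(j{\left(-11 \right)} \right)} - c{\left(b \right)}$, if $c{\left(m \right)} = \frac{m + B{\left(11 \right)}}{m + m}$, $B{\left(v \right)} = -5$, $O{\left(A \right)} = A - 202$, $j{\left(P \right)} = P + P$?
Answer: $- \frac{31652}{141} \approx -224.48$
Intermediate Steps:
$j{\left(P \right)} = 2 P$
$O{\left(A \right)} = -202 + A$ ($O{\left(A \right)} = A - 202 = -202 + A$)
$b = 141$ ($b = 3 + \left(\left(-12\right) \left(-11\right) + 6\right) = 3 + \left(132 + 6\right) = 3 + 138 = 141$)
$c{\left(m \right)} = \frac{-5 + m}{2 m}$ ($c{\left(m \right)} = \frac{m - 5}{m + m} = \frac{-5 + m}{2 m}$)
$O{\left(j{\left(-11 \right)} \right)} - c{\left(b \right)} = \left(-202 + 2 \left(-11\right)\right) - \frac{-5 + 141}{2 \cdot 141} = \left(-202 - 22\right) - \frac{1}{2} \cdot \frac{1}{141} \cdot 136 = -224 - \frac{68}{141} = - \frac{31652}{141}$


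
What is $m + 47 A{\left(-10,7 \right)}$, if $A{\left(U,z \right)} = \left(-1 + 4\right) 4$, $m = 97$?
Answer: $661$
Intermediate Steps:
$A{\left(U,z \right)} = 12$ ($A{\left(U,z \right)} = 3 \cdot 4 = 12$)
$m + 47 A{\left(-10,7 \right)} = 97 + 47 \cdot 12 = 97 + 564 = 661$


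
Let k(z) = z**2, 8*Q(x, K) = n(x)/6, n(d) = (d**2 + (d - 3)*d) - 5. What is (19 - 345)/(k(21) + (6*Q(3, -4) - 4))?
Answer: -652/875 ≈ -0.74514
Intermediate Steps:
n(d) = -5 + d**2 + d*(-3 + d) (n(d) = (d**2 + (-3 + d)*d) - 5 = (d**2 + d*(-3 + d)) - 5 = -5 + d**2 + d*(-3 + d))
Q(x, K) = -5/48 - x/16 + x**2/24 (Q(x, K) = ((-5 - 3*x + 2*x**2)/6)/8 = ((-5 - 3*x + 2*x**2)*(1/6))/8 = (-5/6 - x/2 + x**2/3)/8 = -5/48 - x/16 + x**2/24)
(19 - 345)/(k(21) + (6*Q(3, -4) - 4)) = (19 - 345)/(21**2 + (6*(-5/48 - 1/16*3 + (1/24)*3**2) - 4)) = -326/(441 + (6*(-5/48 - 3/16 + (1/24)*9) - 4)) = -326/(441 + (6*(-5/48 - 3/16 + 3/8) - 4)) = -326/(441 + (6*(1/12) - 4)) = -326/(441 + (1/2 - 4)) = -326/(441 - 7/2) = -326/875/2 = -326*2/875 = -652/875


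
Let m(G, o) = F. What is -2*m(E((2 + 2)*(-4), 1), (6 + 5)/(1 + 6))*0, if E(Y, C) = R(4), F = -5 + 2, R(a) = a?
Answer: 0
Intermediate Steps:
F = -3
E(Y, C) = 4
m(G, o) = -3
-2*m(E((2 + 2)*(-4), 1), (6 + 5)/(1 + 6))*0 = -2*(-3)*0 = 6*0 = 0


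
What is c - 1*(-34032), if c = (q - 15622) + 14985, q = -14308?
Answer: 19087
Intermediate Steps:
c = -14945 (c = (-14308 - 15622) + 14985 = -29930 + 14985 = -14945)
c - 1*(-34032) = -14945 - 1*(-34032) = -14945 + 34032 = 19087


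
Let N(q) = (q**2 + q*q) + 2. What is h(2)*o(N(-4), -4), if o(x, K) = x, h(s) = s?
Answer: 68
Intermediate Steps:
N(q) = 2 + 2*q**2 (N(q) = (q**2 + q**2) + 2 = 2*q**2 + 2 = 2 + 2*q**2)
h(2)*o(N(-4), -4) = 2*(2 + 2*(-4)**2) = 2*(2 + 2*16) = 2*(2 + 32) = 2*34 = 68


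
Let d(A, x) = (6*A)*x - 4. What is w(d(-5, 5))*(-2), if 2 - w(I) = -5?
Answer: -14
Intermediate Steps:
d(A, x) = -4 + 6*A*x (d(A, x) = 6*A*x - 4 = -4 + 6*A*x)
w(I) = 7 (w(I) = 2 - 1*(-5) = 2 + 5 = 7)
w(d(-5, 5))*(-2) = 7*(-2) = -14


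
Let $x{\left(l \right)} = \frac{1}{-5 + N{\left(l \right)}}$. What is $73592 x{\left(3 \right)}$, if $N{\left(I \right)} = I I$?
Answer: $18398$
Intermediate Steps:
$N{\left(I \right)} = I^{2}$
$x{\left(l \right)} = \frac{1}{-5 + l^{2}}$
$73592 x{\left(3 \right)} = \frac{73592}{-5 + 3^{2}} = \frac{73592}{-5 + 9} = \frac{73592}{4} = 73592 \cdot \frac{1}{4} = 18398$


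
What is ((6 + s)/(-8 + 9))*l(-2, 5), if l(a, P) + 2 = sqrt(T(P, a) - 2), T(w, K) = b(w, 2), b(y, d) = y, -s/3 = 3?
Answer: 6 - 3*sqrt(3) ≈ 0.80385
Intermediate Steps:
s = -9 (s = -3*3 = -9)
T(w, K) = w
l(a, P) = -2 + sqrt(-2 + P) (l(a, P) = -2 + sqrt(P - 2) = -2 + sqrt(-2 + P))
((6 + s)/(-8 + 9))*l(-2, 5) = ((6 - 9)/(-8 + 9))*(-2 + sqrt(-2 + 5)) = (-3/1)*(-2 + sqrt(3)) = (-3*1)*(-2 + sqrt(3)) = -3*(-2 + sqrt(3)) = 6 - 3*sqrt(3)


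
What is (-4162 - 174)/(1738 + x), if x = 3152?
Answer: -2168/2445 ≈ -0.88671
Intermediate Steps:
(-4162 - 174)/(1738 + x) = (-4162 - 174)/(1738 + 3152) = -4336/4890 = -4336*1/4890 = -2168/2445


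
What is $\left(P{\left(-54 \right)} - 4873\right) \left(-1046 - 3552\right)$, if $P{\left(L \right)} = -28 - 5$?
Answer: $22557788$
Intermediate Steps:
$P{\left(L \right)} = -33$ ($P{\left(L \right)} = -28 - 5 = -33$)
$\left(P{\left(-54 \right)} - 4873\right) \left(-1046 - 3552\right) = \left(-33 - 4873\right) \left(-1046 - 3552\right) = \left(-4906\right) \left(-4598\right) = 22557788$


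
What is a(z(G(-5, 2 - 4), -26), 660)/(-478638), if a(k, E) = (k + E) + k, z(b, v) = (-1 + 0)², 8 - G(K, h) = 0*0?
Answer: -331/239319 ≈ -0.0013831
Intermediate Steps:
G(K, h) = 8 (G(K, h) = 8 - 0*0 = 8 - 1*0 = 8 + 0 = 8)
z(b, v) = 1 (z(b, v) = (-1)² = 1)
a(k, E) = E + 2*k (a(k, E) = (E + k) + k = E + 2*k)
a(z(G(-5, 2 - 4), -26), 660)/(-478638) = (660 + 2*1)/(-478638) = (660 + 2)*(-1/478638) = 662*(-1/478638) = -331/239319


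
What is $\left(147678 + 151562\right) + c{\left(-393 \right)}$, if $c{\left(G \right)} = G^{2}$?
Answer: $453689$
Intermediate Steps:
$\left(147678 + 151562\right) + c{\left(-393 \right)} = \left(147678 + 151562\right) + \left(-393\right)^{2} = 299240 + 154449 = 453689$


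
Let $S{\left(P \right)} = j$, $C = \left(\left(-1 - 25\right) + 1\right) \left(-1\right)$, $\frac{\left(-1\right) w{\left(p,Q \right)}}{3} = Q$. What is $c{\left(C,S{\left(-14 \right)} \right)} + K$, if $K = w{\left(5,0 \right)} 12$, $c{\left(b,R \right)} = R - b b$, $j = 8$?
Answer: $-617$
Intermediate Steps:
$w{\left(p,Q \right)} = - 3 Q$
$C = 25$ ($C = \left(\left(-1 - 25\right) + 1\right) \left(-1\right) = \left(-26 + 1\right) \left(-1\right) = \left(-25\right) \left(-1\right) = 25$)
$S{\left(P \right)} = 8$
$c{\left(b,R \right)} = R - b^{2}$
$K = 0$ ($K = \left(-3\right) 0 \cdot 12 = 0 \cdot 12 = 0$)
$c{\left(C,S{\left(-14 \right)} \right)} + K = \left(8 - 25^{2}\right) + 0 = \left(8 - 625\right) + 0 = -617 + 0 = -617$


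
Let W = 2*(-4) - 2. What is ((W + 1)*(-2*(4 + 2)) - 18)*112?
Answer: 10080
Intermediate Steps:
W = -10 (W = -8 - 2 = -10)
((W + 1)*(-2*(4 + 2)) - 18)*112 = ((-10 + 1)*(-2*(4 + 2)) - 18)*112 = (-(-18)*6 - 18)*112 = (-9*(-12) - 18)*112 = (108 - 18)*112 = 90*112 = 10080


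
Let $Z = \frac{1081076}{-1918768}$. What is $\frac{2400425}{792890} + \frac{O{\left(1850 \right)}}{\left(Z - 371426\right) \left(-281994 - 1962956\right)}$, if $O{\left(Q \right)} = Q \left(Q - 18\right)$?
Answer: $\frac{3840527012532352391499}{1268571763183820932942} \approx 3.0274$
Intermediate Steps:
$O{\left(Q \right)} = Q \left(-18 + Q\right)$
$Z = - \frac{270269}{479692}$ ($Z = 1081076 \left(- \frac{1}{1918768}\right) = - \frac{270269}{479692} \approx -0.56342$)
$\frac{2400425}{792890} + \frac{O{\left(1850 \right)}}{\left(Z - 371426\right) \left(-281994 - 1962956\right)} = \frac{2400425}{792890} + \frac{1850 \left(-18 + 1850\right)}{\left(- \frac{270269}{479692} - 371426\right) \left(-281994 - 1962956\right)} = 2400425 \cdot \frac{1}{792890} + \frac{1850 \cdot 1832}{\left(- \frac{178170351061}{479692}\right) \left(-2244950\right)} = \frac{480085}{158578} + \frac{3389200}{\frac{199991764807195975}{239846}} = \frac{480085}{158578} + 3389200 \cdot \frac{239846}{199991764807195975} = \frac{480085}{158578} + \frac{32515442528}{7999670592287839} = \frac{3840527012532352391499}{1268571763183820932942}$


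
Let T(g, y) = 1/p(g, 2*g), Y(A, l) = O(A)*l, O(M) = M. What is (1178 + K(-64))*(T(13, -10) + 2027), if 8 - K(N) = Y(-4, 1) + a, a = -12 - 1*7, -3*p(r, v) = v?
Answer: 4901007/2 ≈ 2.4505e+6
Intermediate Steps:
p(r, v) = -v/3
Y(A, l) = A*l
T(g, y) = -3/(2*g) (T(g, y) = 1/(-2*g/3) = -3/(2*g))
a = -19 (a = -12 - 7 = -19)
K(N) = 31 (K(N) = 8 - (-4*1 - 19) = 8 - (-4 - 19) = 8 - 1*(-23) = 8 + 23 = 31)
(1178 + K(-64))*(T(13, -10) + 2027) = (1178 + 31)*(-3/2/13 + 2027) = 1209*(-3/2*1/13 + 2027) = 1209*(-3/26 + 2027) = 1209*(52699/26) = 4901007/2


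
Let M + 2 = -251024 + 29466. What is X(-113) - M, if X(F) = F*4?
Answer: 221108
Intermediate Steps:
X(F) = 4*F
M = -221560 (M = -2 + (-251024 + 29466) = -2 - 221558 = -221560)
X(-113) - M = 4*(-113) - 1*(-221560) = -452 + 221560 = 221108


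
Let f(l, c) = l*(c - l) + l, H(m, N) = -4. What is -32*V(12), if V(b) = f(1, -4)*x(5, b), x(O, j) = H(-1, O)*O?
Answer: -2560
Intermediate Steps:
x(O, j) = -4*O
f(l, c) = l + l*(c - l)
V(b) = 80 (V(b) = (1*(1 - 4 - 1*1))*(-4*5) = (1*(1 - 4 - 1))*(-20) = (1*(-4))*(-20) = -4*(-20) = 80)
-32*V(12) = -32*80 = -2560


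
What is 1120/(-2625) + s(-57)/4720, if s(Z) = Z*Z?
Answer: 18527/70800 ≈ 0.26168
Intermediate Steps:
s(Z) = Z²
1120/(-2625) + s(-57)/4720 = 1120/(-2625) + (-57)²/4720 = 1120*(-1/2625) + 3249*(1/4720) = -32/75 + 3249/4720 = 18527/70800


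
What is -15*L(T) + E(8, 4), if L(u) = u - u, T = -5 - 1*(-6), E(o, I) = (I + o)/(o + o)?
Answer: ¾ ≈ 0.75000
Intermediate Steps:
E(o, I) = (I + o)/(2*o) (E(o, I) = (I + o)/((2*o)) = (I + o)*(1/(2*o)) = (I + o)/(2*o))
T = 1 (T = -5 + 6 = 1)
L(u) = 0
-15*L(T) + E(8, 4) = -15*0 + (½)*(4 + 8)/8 = 0 + (½)*(⅛)*12 = 0 + ¾ = ¾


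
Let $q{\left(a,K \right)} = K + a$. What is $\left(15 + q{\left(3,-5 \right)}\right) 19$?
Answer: $247$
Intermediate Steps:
$\left(15 + q{\left(3,-5 \right)}\right) 19 = \left(15 + \left(-5 + 3\right)\right) 19 = \left(15 - 2\right) 19 = 13 \cdot 19 = 247$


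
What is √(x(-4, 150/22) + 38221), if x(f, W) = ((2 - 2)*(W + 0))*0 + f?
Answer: √38217 ≈ 195.49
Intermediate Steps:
x(f, W) = f (x(f, W) = (0*W)*0 + f = 0*0 + f = 0 + f = f)
√(x(-4, 150/22) + 38221) = √(-4 + 38221) = √38217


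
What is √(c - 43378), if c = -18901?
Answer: 7*I*√1271 ≈ 249.56*I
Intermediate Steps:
√(c - 43378) = √(-18901 - 43378) = √(-62279) = 7*I*√1271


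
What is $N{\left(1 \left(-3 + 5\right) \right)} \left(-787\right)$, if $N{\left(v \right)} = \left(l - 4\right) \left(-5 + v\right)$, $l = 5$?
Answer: $2361$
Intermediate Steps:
$N{\left(v \right)} = -5 + v$ ($N{\left(v \right)} = \left(5 - 4\right) \left(-5 + v\right) = 1 \left(-5 + v\right) = -5 + v$)
$N{\left(1 \left(-3 + 5\right) \right)} \left(-787\right) = \left(-5 + 1 \left(-3 + 5\right)\right) \left(-787\right) = \left(-5 + 1 \cdot 2\right) \left(-787\right) = \left(-5 + 2\right) \left(-787\right) = \left(-3\right) \left(-787\right) = 2361$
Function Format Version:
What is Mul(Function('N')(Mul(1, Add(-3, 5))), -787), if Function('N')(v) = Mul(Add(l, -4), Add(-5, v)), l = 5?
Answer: 2361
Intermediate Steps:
Function('N')(v) = Add(-5, v) (Function('N')(v) = Mul(Add(5, -4), Add(-5, v)) = Mul(1, Add(-5, v)) = Add(-5, v))
Mul(Function('N')(Mul(1, Add(-3, 5))), -787) = Mul(Add(-5, Mul(1, Add(-3, 5))), -787) = Mul(Add(-5, Mul(1, 2)), -787) = Mul(Add(-5, 2), -787) = Mul(-3, -787) = 2361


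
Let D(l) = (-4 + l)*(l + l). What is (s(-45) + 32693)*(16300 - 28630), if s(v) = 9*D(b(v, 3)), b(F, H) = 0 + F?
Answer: -892482390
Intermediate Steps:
b(F, H) = F
D(l) = 2*l*(-4 + l) (D(l) = (-4 + l)*(2*l) = 2*l*(-4 + l))
s(v) = 18*v*(-4 + v) (s(v) = 9*(2*v*(-4 + v)) = 18*v*(-4 + v))
(s(-45) + 32693)*(16300 - 28630) = (18*(-45)*(-4 - 45) + 32693)*(16300 - 28630) = (18*(-45)*(-49) + 32693)*(-12330) = (39690 + 32693)*(-12330) = 72383*(-12330) = -892482390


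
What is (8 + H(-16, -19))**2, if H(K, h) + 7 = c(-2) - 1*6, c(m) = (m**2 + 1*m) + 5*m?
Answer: 169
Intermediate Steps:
c(m) = m**2 + 6*m (c(m) = (m**2 + m) + 5*m = (m + m**2) + 5*m = m**2 + 6*m)
H(K, h) = -21 (H(K, h) = -7 + (-2*(6 - 2) - 1*6) = -7 + (-2*4 - 6) = -7 + (-8 - 6) = -7 - 14 = -21)
(8 + H(-16, -19))**2 = (8 - 21)**2 = (-13)**2 = 169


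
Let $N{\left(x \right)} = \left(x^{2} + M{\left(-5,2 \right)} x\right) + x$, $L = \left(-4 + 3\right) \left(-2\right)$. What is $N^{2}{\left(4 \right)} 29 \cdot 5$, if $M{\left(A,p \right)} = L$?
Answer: $113680$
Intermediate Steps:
$L = 2$ ($L = \left(-1\right) \left(-2\right) = 2$)
$M{\left(A,p \right)} = 2$
$N{\left(x \right)} = x^{2} + 3 x$ ($N{\left(x \right)} = \left(x^{2} + 2 x\right) + x = x^{2} + 3 x$)
$N^{2}{\left(4 \right)} 29 \cdot 5 = \left(4 \left(3 + 4\right)\right)^{2} \cdot 29 \cdot 5 = \left(4 \cdot 7\right)^{2} \cdot 29 \cdot 5 = 28^{2} \cdot 29 \cdot 5 = 784 \cdot 29 \cdot 5 = 22736 \cdot 5 = 113680$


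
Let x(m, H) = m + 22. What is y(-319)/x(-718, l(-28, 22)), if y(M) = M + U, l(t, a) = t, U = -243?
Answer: 281/348 ≈ 0.80747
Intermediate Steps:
y(M) = -243 + M (y(M) = M - 243 = -243 + M)
x(m, H) = 22 + m
y(-319)/x(-718, l(-28, 22)) = (-243 - 319)/(22 - 718) = -562/(-696) = -562*(-1/696) = 281/348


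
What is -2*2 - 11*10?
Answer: -114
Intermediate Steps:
-2*2 - 11*10 = -4 - 110 = -114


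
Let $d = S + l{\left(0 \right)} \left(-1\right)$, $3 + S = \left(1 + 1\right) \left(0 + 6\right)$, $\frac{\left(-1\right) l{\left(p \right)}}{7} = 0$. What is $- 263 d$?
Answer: $-2367$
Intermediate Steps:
$l{\left(p \right)} = 0$ ($l{\left(p \right)} = \left(-7\right) 0 = 0$)
$S = 9$ ($S = -3 + \left(1 + 1\right) \left(0 + 6\right) = -3 + 2 \cdot 6 = -3 + 12 = 9$)
$d = 9$ ($d = 9 + 0 \left(-1\right) = 9 + 0 = 9$)
$- 263 d = \left(-263\right) 9 = -2367$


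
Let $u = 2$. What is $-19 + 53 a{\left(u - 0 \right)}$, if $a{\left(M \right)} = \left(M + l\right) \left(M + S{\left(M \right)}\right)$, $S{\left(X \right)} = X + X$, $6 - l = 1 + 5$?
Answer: $617$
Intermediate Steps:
$l = 0$ ($l = 6 - \left(1 + 5\right) = 6 - 6 = 0$)
$S{\left(X \right)} = 2 X$
$a{\left(M \right)} = 3 M^{2}$ ($a{\left(M \right)} = \left(M + 0\right) \left(M + 2 M\right) = M 3 M = 3 M^{2}$)
$-19 + 53 a{\left(u - 0 \right)} = -19 + 53 \cdot 3 \left(2 - 0\right)^{2} = -19 + 53 \cdot 3 \left(2 + 0\right)^{2} = -19 + 53 \cdot 3 \cdot 2^{2} = -19 + 53 \cdot 3 \cdot 4 = -19 + 53 \cdot 12 = -19 + 636 = 617$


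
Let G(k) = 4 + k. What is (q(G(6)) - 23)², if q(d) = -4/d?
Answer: 13689/25 ≈ 547.56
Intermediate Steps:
(q(G(6)) - 23)² = (-4/(4 + 6) - 23)² = (-4/10 - 23)² = (-4*⅒ - 23)² = (-⅖ - 23)² = (-117/5)² = 13689/25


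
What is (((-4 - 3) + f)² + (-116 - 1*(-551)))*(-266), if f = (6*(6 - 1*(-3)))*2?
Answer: -2829176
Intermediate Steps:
f = 108 (f = (6*(6 + 3))*2 = (6*9)*2 = 54*2 = 108)
(((-4 - 3) + f)² + (-116 - 1*(-551)))*(-266) = (((-4 - 3) + 108)² + (-116 - 1*(-551)))*(-266) = ((-7 + 108)² + (-116 + 551))*(-266) = (101² + 435)*(-266) = (10201 + 435)*(-266) = 10636*(-266) = -2829176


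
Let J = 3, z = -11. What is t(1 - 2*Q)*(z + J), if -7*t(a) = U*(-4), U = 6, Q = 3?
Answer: -192/7 ≈ -27.429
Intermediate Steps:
t(a) = 24/7 (t(a) = -6*(-4)/7 = -⅐*(-24) = 24/7)
t(1 - 2*Q)*(z + J) = 24*(-11 + 3)/7 = (24/7)*(-8) = -192/7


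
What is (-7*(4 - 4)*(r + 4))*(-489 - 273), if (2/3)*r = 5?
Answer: 0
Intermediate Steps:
r = 15/2 (r = (3/2)*5 = 15/2 ≈ 7.5000)
(-7*(4 - 4)*(r + 4))*(-489 - 273) = (-7*(4 - 4)*(15/2 + 4))*(-489 - 273) = -0*23/2*(-762) = -7*0*(-762) = 0*(-762) = 0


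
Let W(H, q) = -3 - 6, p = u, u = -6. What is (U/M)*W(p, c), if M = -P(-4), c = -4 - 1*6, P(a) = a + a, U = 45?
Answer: -405/8 ≈ -50.625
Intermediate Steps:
P(a) = 2*a
p = -6
c = -10 (c = -4 - 6 = -10)
M = 8 (M = -2*(-4) = -1*(-8) = 8)
W(H, q) = -9
(U/M)*W(p, c) = (45/8)*(-9) = -405/8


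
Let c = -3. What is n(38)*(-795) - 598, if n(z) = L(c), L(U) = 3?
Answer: -2983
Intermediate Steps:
n(z) = 3
n(38)*(-795) - 598 = 3*(-795) - 598 = -2385 - 598 = -2983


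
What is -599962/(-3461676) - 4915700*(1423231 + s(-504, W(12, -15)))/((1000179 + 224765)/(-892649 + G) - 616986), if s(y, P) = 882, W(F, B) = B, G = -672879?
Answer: 592784870422035889137341/52244808662343018 ≈ 1.1346e+7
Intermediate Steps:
-599962/(-3461676) - 4915700*(1423231 + s(-504, W(12, -15)))/((1000179 + 224765)/(-892649 + G) - 616986) = -599962/(-3461676) - 4915700*(1423231 + 882)/((1000179 + 224765)/(-892649 - 672879) - 616986) = -599962*(-1/3461676) - 4915700*1424113/(1224944/(-1565528) - 616986) = 299981/1730838 - 4915700*1424113/(1224944*(-1/1565528) - 616986) = 299981/1730838 - 4915700*1424113/(-153118/195691 - 616986) = 299981/1730838 - 4915700/((-120738760444/195691*1/1424113)) = 299981/1730838 - 4915700/(-120738760444/278686097083) = 299981/1730838 - 4915700*(-278686097083/120738760444) = 299981/1730838 + 342484311857725775/30184690111 = 592784870422035889137341/52244808662343018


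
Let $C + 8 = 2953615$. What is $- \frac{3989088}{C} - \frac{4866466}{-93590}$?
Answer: $\frac{368428665709}{7274423135} \approx 50.647$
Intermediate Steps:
$C = 2953607$ ($C = -8 + 2953615 = 2953607$)
$- \frac{3989088}{C} - \frac{4866466}{-93590} = - \frac{3989088}{2953607} - \frac{4866466}{-93590} = \left(-3989088\right) \frac{1}{2953607} - - \frac{2433233}{46795} = - \frac{209952}{155453} + \frac{2433233}{46795} = \frac{368428665709}{7274423135}$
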